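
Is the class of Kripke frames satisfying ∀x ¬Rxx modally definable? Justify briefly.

No — not modally definable

If a class were modally definable it would be closed under surjective bounded morphisms (Goldblatt–Thomason).
The 3-cycle (worlds 0,1,2 with 0→1→2→0) is irreflexive, and the map sending every world to a single reflexive point • is a surjective bounded morphism (forth: every edge maps to (•,•); back: every world has a successor). So any modal formula valid on the 3-cycle is also valid on the reflexive point, which is not irreflexive.
So the class is not modally definable.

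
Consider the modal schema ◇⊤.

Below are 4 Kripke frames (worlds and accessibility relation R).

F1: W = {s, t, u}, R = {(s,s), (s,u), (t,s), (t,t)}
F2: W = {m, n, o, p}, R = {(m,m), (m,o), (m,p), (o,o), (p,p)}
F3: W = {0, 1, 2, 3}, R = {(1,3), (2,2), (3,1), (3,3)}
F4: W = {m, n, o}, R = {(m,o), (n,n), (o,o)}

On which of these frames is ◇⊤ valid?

The schema corresponds to seriality: ∀x ∃y Rxy.
F1: fails — world u has no successor.
F2: fails — world n has no successor.
F3: fails — world 0 has no successor.
F4: satisfies the condition.
Valid on: F4.

F4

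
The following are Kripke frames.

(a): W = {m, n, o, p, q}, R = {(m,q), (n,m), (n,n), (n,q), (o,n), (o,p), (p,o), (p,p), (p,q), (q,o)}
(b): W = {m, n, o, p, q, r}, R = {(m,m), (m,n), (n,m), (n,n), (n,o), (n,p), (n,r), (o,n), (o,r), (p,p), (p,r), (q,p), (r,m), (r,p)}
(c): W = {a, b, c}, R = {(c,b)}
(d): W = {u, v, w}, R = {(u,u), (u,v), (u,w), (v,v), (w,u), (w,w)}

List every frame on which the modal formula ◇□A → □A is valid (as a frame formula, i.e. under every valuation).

none

Frame correspondent (Sahlqvist): ∀x ∀y ∀z (Rxy ∧ Rxz → Ryz) — i.e. the Euclidean property.
(a): fails — Rmq and Rmq but not Rqq.
(b): fails — Rnr and Rnn but not Rrn.
(c): fails — Rcb and Rcb but not Rbb.
(d): fails — Ruv and Ruw but not Rvw.
Valid on no frame.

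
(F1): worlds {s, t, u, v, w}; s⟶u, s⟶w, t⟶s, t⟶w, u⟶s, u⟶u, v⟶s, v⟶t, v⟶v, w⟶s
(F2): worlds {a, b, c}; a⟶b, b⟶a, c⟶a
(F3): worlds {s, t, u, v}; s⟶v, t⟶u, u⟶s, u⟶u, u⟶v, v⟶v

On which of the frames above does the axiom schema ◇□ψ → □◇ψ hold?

(F2), (F3)

Frame correspondent (Sahlqvist): ∀x ∀y ∀z (Rxy ∧ Rxz → ∃w (Ryw ∧ Rzw)) — i.e. convergence.
(F1): fails — Rts and Rtw but s and w have no common successor.
(F2): condition met.
(F3): condition met.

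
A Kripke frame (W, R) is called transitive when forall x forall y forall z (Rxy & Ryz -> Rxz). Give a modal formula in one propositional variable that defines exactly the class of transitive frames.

A defining formula is □r → □□r (the 4 axiom).
Suppose □r→□□r is valid. Take Rxy, Ryz and set V(r)={w : Rxw}. Then □r at x, so □□r at x, so □r at y, so r at z, i.e. Rxz.

□r → □□r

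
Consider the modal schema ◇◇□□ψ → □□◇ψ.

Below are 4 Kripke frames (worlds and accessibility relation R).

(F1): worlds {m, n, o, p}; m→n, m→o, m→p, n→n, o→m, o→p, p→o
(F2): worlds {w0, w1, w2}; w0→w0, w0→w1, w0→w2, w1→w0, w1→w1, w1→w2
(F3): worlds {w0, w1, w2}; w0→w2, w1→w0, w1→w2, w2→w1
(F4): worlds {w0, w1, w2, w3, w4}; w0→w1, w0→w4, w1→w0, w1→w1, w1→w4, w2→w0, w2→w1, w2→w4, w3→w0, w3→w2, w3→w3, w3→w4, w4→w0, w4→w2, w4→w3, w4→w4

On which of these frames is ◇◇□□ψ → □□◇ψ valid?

(F4)

This is the axiom for a generalized confluence (Geach) condition; its first-order frame correspondent is ∀x ∀y ∀z ((xR²y ∧ xR²z) → ∃w (yR²w ∧ zRw)).
(F1): fails — mR²n, mR²o but no w with nR²w and oRw.
(F2): fails — w0R²w0, w0R²w2 but no w with w0R²w and w2Rw.
(F3): fails — w1R²w2, w1R²w2 but no w with w2R²w and w2Rw.
(F4): ✓.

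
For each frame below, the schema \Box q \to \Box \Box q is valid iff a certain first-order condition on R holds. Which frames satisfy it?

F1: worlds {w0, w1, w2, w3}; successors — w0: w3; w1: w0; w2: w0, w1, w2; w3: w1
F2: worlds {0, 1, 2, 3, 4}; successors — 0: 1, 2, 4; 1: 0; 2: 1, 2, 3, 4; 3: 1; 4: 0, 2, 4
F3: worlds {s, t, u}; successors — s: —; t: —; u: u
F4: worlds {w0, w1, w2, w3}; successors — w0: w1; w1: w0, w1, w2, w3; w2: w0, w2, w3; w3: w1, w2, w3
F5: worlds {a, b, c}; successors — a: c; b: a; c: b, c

This is the axiom for transitivity; its first-order frame correspondent is \forall x \forall y \forall z (Rxy \wedge Ryz \to Rxz).
F1: fails — Rw1w0 and Rw0w3 but not Rw1w3.
F2: fails — R10 and R02 but not R12.
F3: holds.
F4: fails — Rw3w1 and Rw1w0 but not Rw3w0.
F5: fails — Rac and Rcb but not Rab.

F3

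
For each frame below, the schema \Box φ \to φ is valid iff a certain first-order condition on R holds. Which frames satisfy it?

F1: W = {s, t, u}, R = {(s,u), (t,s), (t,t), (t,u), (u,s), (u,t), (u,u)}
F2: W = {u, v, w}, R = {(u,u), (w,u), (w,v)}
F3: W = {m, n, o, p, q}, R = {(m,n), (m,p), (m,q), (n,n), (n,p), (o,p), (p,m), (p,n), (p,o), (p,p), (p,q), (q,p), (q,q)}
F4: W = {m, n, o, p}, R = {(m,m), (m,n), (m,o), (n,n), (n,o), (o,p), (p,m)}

none

The schema corresponds to reflexivity: \forall x Rxx.
F1: fails — world s does not see itself.
F2: fails — world v does not see itself.
F3: fails — world m does not see itself.
F4: fails — world o does not see itself.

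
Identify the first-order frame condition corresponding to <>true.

◇⊤ holds at w iff w has a successor, so frame-validity of ◇⊤ is exactly seriality. Equivalently via □q → ◇q:
Suppose □q→◇q is valid. At any x set V(q)=W. Then □q at x, so ◇q at x, so x has a successor.
The converse is a direct semantic check.
Frame condition: forall x exists y Rxy.

seriality: forall x exists y Rxy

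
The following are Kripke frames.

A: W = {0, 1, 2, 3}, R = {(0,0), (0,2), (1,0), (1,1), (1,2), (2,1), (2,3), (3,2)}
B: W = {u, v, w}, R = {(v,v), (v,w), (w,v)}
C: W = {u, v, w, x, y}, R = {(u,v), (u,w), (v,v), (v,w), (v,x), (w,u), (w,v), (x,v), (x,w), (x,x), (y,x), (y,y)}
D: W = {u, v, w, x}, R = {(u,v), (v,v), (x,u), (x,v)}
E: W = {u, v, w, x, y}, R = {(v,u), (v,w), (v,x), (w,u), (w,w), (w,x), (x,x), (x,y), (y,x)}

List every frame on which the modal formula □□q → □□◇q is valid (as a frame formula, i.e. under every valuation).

Frame correspondent (Sahlqvist): ∀x ∀z (xR²z → ∃w (xR²w ∧ zRw)) — i.e. a generalized confluence (Geach) condition.
A: fails — 3R²3 but no w with 3R²w and 3Rw.
B: holds.
C: holds.
D: holds.
E: fails — vR²u but no t with vR²t and uRt.
Valid on: B, C, D.

B, C, D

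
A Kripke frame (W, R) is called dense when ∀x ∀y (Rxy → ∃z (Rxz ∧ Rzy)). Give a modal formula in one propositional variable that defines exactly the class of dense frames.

The condition is density. The C4 schema □□p → □p defines it.
Suppose □□p→□p is valid. Take Rxy and set V(p)={w : xR²w}. Then □□p at x, so □p at x, so p at y, i.e. ∃z(Rxz∧Rzy).

□□p → □p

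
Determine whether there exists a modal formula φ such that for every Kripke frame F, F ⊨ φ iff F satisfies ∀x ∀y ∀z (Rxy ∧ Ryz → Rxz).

Yes, by □q → □□q

Yes: it is transitivity, defined by the 4 schema □q → □□q.
Suppose □q→□□q is valid. Take Rxy, Ryz and set V(q)={w : Rxw}. Then □q at x, so □□q at x, so □q at y, so q at z, i.e. Rxz.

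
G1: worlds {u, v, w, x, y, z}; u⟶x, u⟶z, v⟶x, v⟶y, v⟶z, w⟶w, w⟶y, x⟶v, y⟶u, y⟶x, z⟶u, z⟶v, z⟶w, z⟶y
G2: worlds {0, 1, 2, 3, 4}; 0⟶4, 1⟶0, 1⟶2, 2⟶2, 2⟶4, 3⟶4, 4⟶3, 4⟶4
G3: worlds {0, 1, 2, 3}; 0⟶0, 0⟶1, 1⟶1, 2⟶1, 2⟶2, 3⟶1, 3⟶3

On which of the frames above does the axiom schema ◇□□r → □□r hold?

none

Frame correspondent (Sahlqvist): ∀x ∀y ∀z ((xRy ∧ xR²z) → ∃w (yR²w ∧ z = w)) — i.e. a generalized confluence (Geach) condition.
G1: fails — uRx, uR²u but no t with xR²t and u=t.
G2: fails — 1R0, 1R²2 but no w with 0R²w and 2=w.
G3: fails — 0R1, 0R²0 but no w with 1R²w and 0=w.
Valid on no frame.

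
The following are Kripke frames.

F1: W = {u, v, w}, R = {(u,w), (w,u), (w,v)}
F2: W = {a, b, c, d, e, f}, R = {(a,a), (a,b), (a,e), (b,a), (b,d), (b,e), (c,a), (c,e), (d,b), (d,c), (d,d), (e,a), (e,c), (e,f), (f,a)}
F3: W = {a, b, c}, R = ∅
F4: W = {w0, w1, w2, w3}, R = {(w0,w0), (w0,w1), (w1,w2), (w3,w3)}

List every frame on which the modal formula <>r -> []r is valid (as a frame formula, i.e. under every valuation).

This is the axiom for partial functionality; its first-order frame correspondent is forall x forall y forall z (Rxy & Rxz -> y = z).
F1: fails — w sees both u and v.
F2: fails — a sees both a and b.
F3: satisfies the condition.
F4: fails — w0 sees both w0 and w1.

F3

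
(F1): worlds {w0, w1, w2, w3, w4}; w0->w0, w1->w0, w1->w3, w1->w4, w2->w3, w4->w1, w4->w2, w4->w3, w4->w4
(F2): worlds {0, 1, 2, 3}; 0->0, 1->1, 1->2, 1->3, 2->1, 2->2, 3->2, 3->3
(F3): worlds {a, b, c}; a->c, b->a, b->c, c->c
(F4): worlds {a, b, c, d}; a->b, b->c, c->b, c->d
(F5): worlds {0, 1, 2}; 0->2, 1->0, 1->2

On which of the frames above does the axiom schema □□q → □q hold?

(F2)

Frame correspondent (Sahlqvist): ∀x ∀y (Rxy → ∃z (Rxz ∧ Rzy)) — i.e. density.
(F1): fails — Rw2w3 but no z with Rw2z and Rzw3.
(F2): satisfies the condition.
(F3): fails — Rba but no z with Rbz and Rza.
(F4): fails — Rab but no z with Raz and Rzb.
(F5): fails — R10 but no z with R1z and Rz0.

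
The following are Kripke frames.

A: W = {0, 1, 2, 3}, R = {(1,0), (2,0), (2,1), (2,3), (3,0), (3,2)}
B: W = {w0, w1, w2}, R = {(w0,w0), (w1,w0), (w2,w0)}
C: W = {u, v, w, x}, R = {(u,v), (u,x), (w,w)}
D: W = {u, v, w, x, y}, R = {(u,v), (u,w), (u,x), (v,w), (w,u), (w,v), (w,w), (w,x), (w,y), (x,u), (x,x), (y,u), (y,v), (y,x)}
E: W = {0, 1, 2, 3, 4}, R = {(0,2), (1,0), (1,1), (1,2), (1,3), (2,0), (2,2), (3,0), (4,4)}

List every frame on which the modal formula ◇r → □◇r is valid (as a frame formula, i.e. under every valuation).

B

This is the axiom for the Euclidean property; its first-order frame correspondent is ∀x ∀y ∀z (Rxy ∧ Rxz → Ryz).
A: fails — R10 and R10 but not R00.
B: holds.
C: fails — Ruv and Ruv but not Rvv.
D: fails — Ruv and Ruv but not Rvv.
E: fails — R10 and R10 but not R00.
Valid on: B.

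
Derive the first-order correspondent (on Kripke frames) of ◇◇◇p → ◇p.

This is a Sahlqvist (Geach-type) schema ◇^3□^0p → □^0◇^1p.
Minimal-valuation argument: fix x; take any y with xR^3y and any z with xR^0z. Set V(p) to the set of worlds R-reachable from y in exactly 0 steps. Then □^0p holds at y, so the antecedent holds at x; validity forces ◇^1p at z, giving a w with zR^1w and yR^0w.
First-order correspondent: ∀x ∀y (xR³y → ∃w (y = w ∧ xRw)).

∀x ∀y (xR³y → ∃w (y = w ∧ xRw))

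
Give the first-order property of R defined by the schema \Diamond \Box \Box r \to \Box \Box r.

\forall x \forall y \forall z ((xRy \wedge x R^2 z) \to \exists w (y R^2 w \wedge z = w))

This is a Sahlqvist (Geach-type) schema ◇^1□^2r → □^2◇^0r.
Minimal-valuation argument: fix x; take any y with xR^1y and any z with xR^2z. Set V(r) to the set of worlds R-reachable from y in exactly 2 steps. Then □^2r holds at y, so the antecedent holds at x; validity forces ◇^0r at z, giving a w with zR^0w and yR^2w.
First-order correspondent: \forall x \forall y \forall z ((xRy \wedge x R^2 z) \to \exists w (y R^2 w \wedge z = w)).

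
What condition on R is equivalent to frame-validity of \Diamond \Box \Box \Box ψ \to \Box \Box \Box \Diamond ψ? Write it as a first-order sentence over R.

\forall x \forall y \forall z ((xRy \wedge x R^3 z) \to \exists w (y R^3 w \wedge zRw))

This is a Sahlqvist (Geach-type) schema ◇^1□^3ψ → □^3◇^1ψ.
Minimal-valuation argument: fix x; take any y with xR^1y and any z with xR^3z. Set V(ψ) to the set of worlds R-reachable from y in exactly 3 steps. Then □^3ψ holds at y, so the antecedent holds at x; validity forces ◇^1ψ at z, giving a w with zR^1w and yR^3w.
First-order correspondent: \forall x \forall y \forall z ((xRy \wedge x R^3 z) \to \exists w (y R^3 w \wedge zRw)).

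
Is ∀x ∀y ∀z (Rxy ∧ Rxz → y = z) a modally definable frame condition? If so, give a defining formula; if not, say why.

The condition is partial functionality. A defining modal formula is ◇q → □q.
Suppose ◇q→□q is valid. Take Rxy, Rxz and set V(q)={y}. Then ◇q at x, so □q at x, so q at z, i.e. z=y.

Yes — defined by ◇q → □q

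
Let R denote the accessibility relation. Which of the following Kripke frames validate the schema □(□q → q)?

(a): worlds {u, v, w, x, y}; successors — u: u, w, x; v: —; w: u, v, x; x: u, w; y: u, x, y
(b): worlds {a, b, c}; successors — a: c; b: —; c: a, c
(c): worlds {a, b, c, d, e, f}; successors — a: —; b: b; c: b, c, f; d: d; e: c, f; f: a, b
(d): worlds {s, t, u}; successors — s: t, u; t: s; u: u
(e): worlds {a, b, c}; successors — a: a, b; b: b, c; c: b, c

(e)

This is the axiom for shift-reflexivity; its first-order frame correspondent is ∀x ∀y (Rxy → Ryy).
(a): fails — Rxw but not Rww.
(b): fails — Rca but not Raa.
(c): fails — Rcf but not Rff.
(d): fails — Rts but not Rss.
(e): ✓.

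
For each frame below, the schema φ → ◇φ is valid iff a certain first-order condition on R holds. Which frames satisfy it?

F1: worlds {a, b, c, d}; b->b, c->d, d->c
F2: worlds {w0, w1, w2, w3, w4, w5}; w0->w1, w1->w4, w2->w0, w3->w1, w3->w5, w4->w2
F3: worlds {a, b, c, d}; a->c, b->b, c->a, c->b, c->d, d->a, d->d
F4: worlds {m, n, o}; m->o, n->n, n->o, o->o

This is the axiom for reflexivity; its first-order frame correspondent is ∀x Rxx.
F1: fails — world a does not see itself.
F2: fails — world w0 does not see itself.
F3: fails — world a does not see itself.
F4: fails — world m does not see itself.
Valid on no frame.

none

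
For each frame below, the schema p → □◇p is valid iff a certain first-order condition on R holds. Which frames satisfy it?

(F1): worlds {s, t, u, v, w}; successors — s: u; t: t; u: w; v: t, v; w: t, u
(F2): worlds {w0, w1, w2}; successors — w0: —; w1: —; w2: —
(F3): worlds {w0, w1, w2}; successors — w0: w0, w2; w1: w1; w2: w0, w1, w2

This is the axiom for symmetry; its first-order frame correspondent is ∀x ∀y (Rxy → Ryx).
(F1): fails — Rwt but not Rtw.
(F2): ✓.
(F3): fails — Rw2w1 but not Rw1w2.
Valid on: (F2).

(F2)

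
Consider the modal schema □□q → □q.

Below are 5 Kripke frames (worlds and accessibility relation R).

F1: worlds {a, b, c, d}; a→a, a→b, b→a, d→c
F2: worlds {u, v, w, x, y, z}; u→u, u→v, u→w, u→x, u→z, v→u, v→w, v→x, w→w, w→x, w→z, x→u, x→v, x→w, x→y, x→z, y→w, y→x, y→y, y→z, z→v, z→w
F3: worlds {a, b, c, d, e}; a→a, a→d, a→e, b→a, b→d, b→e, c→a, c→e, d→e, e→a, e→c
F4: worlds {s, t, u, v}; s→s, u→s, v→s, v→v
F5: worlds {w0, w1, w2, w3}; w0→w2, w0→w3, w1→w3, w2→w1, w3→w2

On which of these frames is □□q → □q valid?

The schema corresponds to density: ∀x ∀y (Rxy → ∃z (Rxz ∧ Rzy)).
F1: fails — Rdc but no z with Rdz and Rzc.
F2: fails — Rzv but no t with Rzt and Rtv.
F3: fails — Rec but no z with Rez and Rzc.
F4: ✓.
F5: fails — Rw3w2 but no z with Rw3z and Rzw2.
Valid on: F4.

F4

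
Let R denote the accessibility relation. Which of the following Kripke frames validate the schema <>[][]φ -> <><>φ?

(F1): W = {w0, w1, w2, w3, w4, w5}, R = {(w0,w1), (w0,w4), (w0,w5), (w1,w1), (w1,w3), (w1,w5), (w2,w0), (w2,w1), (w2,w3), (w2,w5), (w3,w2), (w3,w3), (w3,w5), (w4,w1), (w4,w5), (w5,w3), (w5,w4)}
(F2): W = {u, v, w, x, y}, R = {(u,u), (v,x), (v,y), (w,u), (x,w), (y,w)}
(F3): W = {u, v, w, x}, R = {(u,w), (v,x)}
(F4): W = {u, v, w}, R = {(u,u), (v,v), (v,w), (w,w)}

The schema corresponds to a generalized confluence (Geach) condition: forall x forall y (xRy -> exists w (y R^2 w & x R^2 w)).
(F1): ✓.
(F2): fails — vRx but no t with xR²t and vR²t.
(F3): fails — uRw but no t with wR²t and uR²t.
(F4): ✓.
Valid on: (F1), (F4).

(F1), (F4)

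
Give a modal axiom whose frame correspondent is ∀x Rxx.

A defining formula is □s → s (the T axiom).
Suppose □s→s is valid. At any x set V(s)={w : Rxw}. Then □s holds at x, so s holds at x, i.e. Rxx.

□s → s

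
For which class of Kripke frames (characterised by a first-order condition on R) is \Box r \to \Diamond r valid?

Suppose □r→◇r is valid. At any x set V(r)=W. Then □r at x, so ◇r at x, so x has a successor.
Conversely, any frame satisfying \forall x \exists y Rxy validates the schema.
So the correspondent is seriality.

seriality: \forall x \exists y Rxy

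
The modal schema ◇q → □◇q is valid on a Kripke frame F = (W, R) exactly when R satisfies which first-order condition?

the Euclidean property: ∀x ∀y ∀z (Rxy ∧ Rxz → Ryz)

This is the 5 axiom.
Its frame correspondent is the Euclidean property — ∀x ∀y ∀z (Rxy ∧ Rxz → Ryz).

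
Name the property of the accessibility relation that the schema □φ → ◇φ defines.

Suppose □φ→◇φ is valid. At any x set V(φ)=W. Then □φ at x, so ◇φ at x, so x has a successor.

Seriality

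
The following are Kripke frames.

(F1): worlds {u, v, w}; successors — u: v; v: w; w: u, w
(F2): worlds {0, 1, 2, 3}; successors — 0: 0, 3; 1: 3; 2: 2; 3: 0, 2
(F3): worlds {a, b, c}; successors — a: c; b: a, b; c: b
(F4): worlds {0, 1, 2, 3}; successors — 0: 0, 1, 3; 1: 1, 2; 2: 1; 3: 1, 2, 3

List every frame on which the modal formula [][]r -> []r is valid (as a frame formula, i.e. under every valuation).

This is the axiom for density; its first-order frame correspondent is forall x forall y (Rxy -> exists z (Rxz & Rzy)).
(F1): fails — Ruv but no z with Ruz and Rzv.
(F2): fails — R13 but no z with R1z and Rz3.
(F3): fails — Rac but no z with Raz and Rzc.
(F4): holds.

(F4)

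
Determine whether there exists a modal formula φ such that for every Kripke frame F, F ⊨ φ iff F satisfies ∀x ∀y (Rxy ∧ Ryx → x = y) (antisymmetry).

Modal frame validity is preserved under surjective bounded morphisms.
The 6-cycle (worlds s,t,u,v,w,x with s→t→u→v→w→x→s) is antisymmetric. Sending even-indexed worlds to a and odd-indexed worlds to b is a surjective bounded morphism onto the two-world frame with a↔b, which is not antisymmetric.
Hence antisymmetry is not modally definable.

Not modally definable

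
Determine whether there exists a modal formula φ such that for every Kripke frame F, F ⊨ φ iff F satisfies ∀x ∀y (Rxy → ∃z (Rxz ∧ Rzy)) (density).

Yes, by □□r → □r

This is a Sahlqvist condition; the C4 axiom □□r → □r defines it.
Suppose □□r→□r is valid. Take Rxy and set V(r)={w : xR²w}. Then □□r at x, so □r at x, so r at y, i.e. ∃z(Rxz∧Rzy).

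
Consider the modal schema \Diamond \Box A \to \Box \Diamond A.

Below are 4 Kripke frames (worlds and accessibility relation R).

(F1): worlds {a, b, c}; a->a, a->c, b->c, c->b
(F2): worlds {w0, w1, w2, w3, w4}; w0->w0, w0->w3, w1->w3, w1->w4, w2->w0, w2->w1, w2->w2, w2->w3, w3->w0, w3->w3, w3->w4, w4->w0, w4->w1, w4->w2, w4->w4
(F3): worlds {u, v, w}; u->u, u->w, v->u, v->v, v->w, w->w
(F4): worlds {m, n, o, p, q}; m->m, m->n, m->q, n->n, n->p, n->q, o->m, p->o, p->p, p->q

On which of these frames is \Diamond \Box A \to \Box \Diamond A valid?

Frame correspondent (Sahlqvist): \forall x \forall y \forall z (Rxy \wedge Rxz \to \exists w (Ryw \wedge Rzw)) — i.e. convergence.
(F1): fails — Raa and Rac but a and c have no common successor.
(F2): ✓.
(F3): ✓.
(F4): fails — Rmm and Rmq but m and q have no common successor.

(F2), (F3)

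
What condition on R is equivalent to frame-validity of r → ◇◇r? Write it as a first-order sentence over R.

This is a Sahlqvist (Geach-type) schema ◇^0□^0r → □^0◇^2r.
Minimal-valuation argument: fix x; take any y with xR^0y and any z with xR^0z. Set V(r) to the set of worlds R-reachable from y in exactly 0 steps. Then □^0r holds at y, so the antecedent holds at x; validity forces ◇^2r at z, giving a w with zR^2w and yR^0w.
First-order correspondent: ∀x ∃w (x = w ∧ xR²w).

∀x ∃w (x = w ∧ xR²w)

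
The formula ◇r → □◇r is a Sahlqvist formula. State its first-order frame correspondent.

The Euclidean property

Suppose ◇r→□◇r is valid. Take Rxy, Rxz and set V(r)={y}. Then ◇r at x, so □◇r at x, so ◇r at z, so some w with Rzw has r; w=y, i.e. Rzy. By symmetry of the argument, Ryz.
Conversely, any frame satisfying ∀x ∀y ∀z (Rxy ∧ Rxz → Ryz) validates the schema.
Frame condition: ∀x ∀y ∀z (Rxy ∧ Rxz → Ryz).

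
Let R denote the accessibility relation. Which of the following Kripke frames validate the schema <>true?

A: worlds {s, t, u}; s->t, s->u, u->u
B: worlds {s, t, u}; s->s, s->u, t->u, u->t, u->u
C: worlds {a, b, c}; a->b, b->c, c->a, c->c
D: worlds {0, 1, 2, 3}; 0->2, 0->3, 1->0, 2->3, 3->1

This is the axiom for seriality; its first-order frame correspondent is forall x exists y Rxy.
A: fails — world t has no successor.
B: holds.
C: holds.
D: holds.

B, C, D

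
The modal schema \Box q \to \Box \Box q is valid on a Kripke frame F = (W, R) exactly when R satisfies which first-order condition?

Suppose □q→□□q is valid. Take Rxy, Ryz and set V(q)={w : Rxw}. Then □q at x, so □□q at x, so □q at y, so q at z, i.e. Rxz.

transitivity: \forall x \forall y \forall z (Rxy \wedge Ryz \to Rxz)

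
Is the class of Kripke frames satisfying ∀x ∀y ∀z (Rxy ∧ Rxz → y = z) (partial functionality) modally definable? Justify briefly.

Yes: it is partial functionality, defined by the CD schema ◇r → □r.
Suppose ◇r→□r is valid. Take Rxy, Rxz and set V(r)={y}. Then ◇r at x, so □r at x, so r at z, i.e. z=y.

Definable; ◇r → □r defines it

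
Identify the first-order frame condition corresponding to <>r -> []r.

partial functionality: forall x forall y forall z (Rxy & Rxz -> y = z)

Suppose ◇r→□r is valid. Take Rxy, Rxz and set V(r)={y}. Then ◇r at x, so □r at x, so r at z, i.e. z=y.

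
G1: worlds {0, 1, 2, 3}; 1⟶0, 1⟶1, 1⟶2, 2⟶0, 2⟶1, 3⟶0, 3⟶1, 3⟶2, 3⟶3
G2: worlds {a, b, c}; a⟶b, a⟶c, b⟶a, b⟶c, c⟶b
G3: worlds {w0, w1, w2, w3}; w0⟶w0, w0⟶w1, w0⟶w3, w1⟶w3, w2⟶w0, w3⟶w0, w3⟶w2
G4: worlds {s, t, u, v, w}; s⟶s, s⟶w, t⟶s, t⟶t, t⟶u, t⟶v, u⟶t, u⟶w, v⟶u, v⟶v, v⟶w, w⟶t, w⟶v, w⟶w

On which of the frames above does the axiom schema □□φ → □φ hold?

G1, G4

This is the axiom for density; its first-order frame correspondent is ∀x ∀y (Rxy → ∃z (Rxz ∧ Rzy)).
G1: satisfies the condition.
G2: fails — Rba but no z with Rbz and Rza.
G3: fails — Rw3w2 but no z with Rw3z and Rzw2.
G4: satisfies the condition.
Valid on: G1, G4.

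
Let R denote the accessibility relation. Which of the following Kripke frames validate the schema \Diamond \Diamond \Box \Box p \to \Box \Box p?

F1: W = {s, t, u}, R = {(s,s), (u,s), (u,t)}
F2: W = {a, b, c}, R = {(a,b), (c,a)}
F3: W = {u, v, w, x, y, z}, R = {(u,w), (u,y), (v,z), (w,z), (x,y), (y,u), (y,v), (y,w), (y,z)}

F1

Frame correspondent (Sahlqvist): \forall x \forall y \forall z ((x R^2 y \wedge x R^2 z) \to \exists w (y R^2 w \wedge z = w)) — i.e. a generalized confluence (Geach) condition.
F1: condition met.
F2: fails — cR²b, cR²b but no w with bR²w and b=w.
F3: fails — uR²v, uR²u but no t with vR²t and u=t.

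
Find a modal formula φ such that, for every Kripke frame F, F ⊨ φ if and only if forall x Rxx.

□p → p

A defining formula is □p → p (the T axiom).
Suppose □p→p is valid. At any x set V(p)={w : Rxw}. Then □p holds at x, so p holds at x, i.e. Rxx.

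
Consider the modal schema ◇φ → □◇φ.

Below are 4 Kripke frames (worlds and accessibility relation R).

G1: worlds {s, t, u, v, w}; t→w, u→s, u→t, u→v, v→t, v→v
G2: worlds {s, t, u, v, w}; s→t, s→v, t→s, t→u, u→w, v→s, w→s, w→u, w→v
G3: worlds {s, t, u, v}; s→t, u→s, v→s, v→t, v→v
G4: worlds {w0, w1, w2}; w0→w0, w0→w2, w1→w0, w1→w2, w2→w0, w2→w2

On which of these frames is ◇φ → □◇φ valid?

G4

This is the axiom for the Euclidean property; its first-order frame correspondent is ∀x ∀y ∀z (Rxy ∧ Rxz → Ryz).
G1: fails — Rtw and Rtw but not Rww.
G2: fails — Rsv and Rsv but not Rvv.
G3: fails — Rst and Rst but not Rtt.
G4: holds.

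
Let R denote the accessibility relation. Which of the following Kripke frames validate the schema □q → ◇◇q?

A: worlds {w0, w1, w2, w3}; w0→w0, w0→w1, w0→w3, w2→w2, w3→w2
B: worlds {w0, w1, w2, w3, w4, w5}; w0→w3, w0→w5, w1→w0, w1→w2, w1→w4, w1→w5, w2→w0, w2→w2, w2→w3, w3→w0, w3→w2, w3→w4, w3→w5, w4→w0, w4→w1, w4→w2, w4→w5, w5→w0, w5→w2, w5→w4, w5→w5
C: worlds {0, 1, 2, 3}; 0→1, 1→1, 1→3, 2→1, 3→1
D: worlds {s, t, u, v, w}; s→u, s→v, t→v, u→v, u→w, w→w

Frame correspondent (Sahlqvist): ∀x ∃w (xRw ∧ xR²w) — i.e. a generalized confluence (Geach) condition.
A: fails — at w1 but no w with w1Rw and w1R²w.
B: holds.
C: holds.
D: fails — at t but no w* with tRw* and tR²w*.
Valid on: B, C.

B, C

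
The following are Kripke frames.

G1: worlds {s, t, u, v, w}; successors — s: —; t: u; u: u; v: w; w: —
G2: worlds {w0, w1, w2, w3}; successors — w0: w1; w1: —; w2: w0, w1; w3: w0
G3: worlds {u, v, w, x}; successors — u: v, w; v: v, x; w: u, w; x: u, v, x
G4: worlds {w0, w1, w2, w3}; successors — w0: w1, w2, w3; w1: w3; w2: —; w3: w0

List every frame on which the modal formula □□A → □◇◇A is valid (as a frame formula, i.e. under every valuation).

This is the axiom for a generalized confluence (Geach) condition; its first-order frame correspondent is ∀x ∀z (xRz → ∃w (xR²w ∧ zR²w)).
G1: fails — vRw but no w* with vR²w* and wR²w*.
G2: fails — w0Rw1 but no w with w0R²w and w1R²w.
G3: holds.
G4: fails — w0Rw2 but no w with w0R²w and w2R²w.
Valid on: G3.

G3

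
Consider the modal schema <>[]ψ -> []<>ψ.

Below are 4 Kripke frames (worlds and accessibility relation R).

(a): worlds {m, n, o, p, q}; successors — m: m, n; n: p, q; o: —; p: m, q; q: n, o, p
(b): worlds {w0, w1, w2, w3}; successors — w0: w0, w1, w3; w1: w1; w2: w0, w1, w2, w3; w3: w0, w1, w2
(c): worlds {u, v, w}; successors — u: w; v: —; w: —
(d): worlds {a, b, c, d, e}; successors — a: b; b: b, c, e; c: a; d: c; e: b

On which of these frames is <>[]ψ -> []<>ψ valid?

Frame correspondent (Sahlqvist): forall x forall y forall z (Rxy & Rxz -> exists w (Ryw & Rzw)) — i.e. convergence.
(a): fails — Rmm and Rmn but m and n have no common successor.
(b): holds.
(c): fails — Ruw and Ruw but w and w have no common successor.
(d): fails — Rbc and Rbb but c and b have no common successor.
Valid on: (b).

(b)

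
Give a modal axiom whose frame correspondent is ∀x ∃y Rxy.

A defining formula is □q → ◇q (the D axiom).
Suppose □q→◇q is valid. At any x set V(q)=W. Then □q at x, so ◇q at x, so x has a successor.

□q → ◇q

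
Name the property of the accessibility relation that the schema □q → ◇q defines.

Suppose □q→◇q is valid. At any x set V(q)=W. Then □q at x, so ◇q at x, so x has a successor.
The converse is a direct semantic check.
Frame condition: ∀x ∃y Rxy.

Seriality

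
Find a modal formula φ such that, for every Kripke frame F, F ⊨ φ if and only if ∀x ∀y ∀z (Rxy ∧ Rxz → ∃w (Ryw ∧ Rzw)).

This is convergence; the standard corresponding axiom is .2: ◇□p → □◇p.
Suppose ◇□p→□◇p is valid. Take Rxy, Rxz and set V(p)={w : Ryw}. Then □p at y so ◇□p at x, so □◇p at x, so ◇p at z, giving w with Rzw and Ryw.

◇□p → □◇p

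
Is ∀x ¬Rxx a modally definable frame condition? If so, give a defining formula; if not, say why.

Modal frame validity is preserved under surjective bounded morphisms.
The 2-cycle (worlds 0,1 with 0→1→0) is irreflexive, and the map sending every world to a single reflexive point • is a surjective bounded morphism (forth: every edge maps to (•,•); back: every world has a successor). So any modal formula valid on the 2-cycle is also valid on the reflexive point, which is not irreflexive.
Hence irreflexivity is not modally definable.

No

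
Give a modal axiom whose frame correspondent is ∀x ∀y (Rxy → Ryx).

The condition is symmetry. The B schema r → □◇r defines it.

r → □◇r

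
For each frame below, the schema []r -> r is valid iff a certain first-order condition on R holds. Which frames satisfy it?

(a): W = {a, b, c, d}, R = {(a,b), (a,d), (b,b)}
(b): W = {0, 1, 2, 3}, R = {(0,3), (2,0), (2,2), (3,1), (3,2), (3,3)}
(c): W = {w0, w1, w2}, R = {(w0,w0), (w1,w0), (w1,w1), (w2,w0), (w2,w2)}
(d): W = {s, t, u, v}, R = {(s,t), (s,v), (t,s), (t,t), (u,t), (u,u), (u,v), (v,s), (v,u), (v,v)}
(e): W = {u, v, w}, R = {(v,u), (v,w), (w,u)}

(c)

Frame correspondent (Sahlqvist): forall x Rxx — i.e. reflexivity.
(a): fails — world a does not see itself.
(b): fails — world 0 does not see itself.
(c): ✓.
(d): fails — world s does not see itself.
(e): fails — world u does not see itself.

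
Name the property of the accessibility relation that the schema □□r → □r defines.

Suppose □□r→□r is valid. Take Rxy and set V(r)={w : xR²w}. Then □□r at x, so □r at x, so r at y, i.e. ∃z(Rxz∧Rzy).
The converse is a direct semantic check.
Frame condition: ∀x ∀y (Rxy → ∃z (Rxz ∧ Rzy)).

Density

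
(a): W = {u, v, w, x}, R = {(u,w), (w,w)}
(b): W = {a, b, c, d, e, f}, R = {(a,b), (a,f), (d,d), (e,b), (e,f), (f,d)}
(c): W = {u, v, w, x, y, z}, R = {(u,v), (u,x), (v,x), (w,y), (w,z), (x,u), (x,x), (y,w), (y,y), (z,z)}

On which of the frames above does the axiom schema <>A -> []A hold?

The schema corresponds to partial functionality: forall x forall y forall z (Rxy & Rxz -> y = z).
(a): condition met.
(b): fails — a sees both b and f.
(c): fails — u sees both v and x.

(a)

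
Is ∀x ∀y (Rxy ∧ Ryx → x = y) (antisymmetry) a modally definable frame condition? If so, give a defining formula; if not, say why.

If a class were modally definable it would be closed under surjective bounded morphisms (Goldblatt–Thomason).
The 4-cycle (worlds 0,1,2,3 with 0→1→2→3→0) is antisymmetric. Sending even-indexed worlds to • and odd-indexed worlds to ∘ is a surjective bounded morphism onto the two-world frame with •↔∘, which is not antisymmetric.
So no modal formula (or set of formulas) defines exactly the antisymmetric frames.

Not definable by any modal formula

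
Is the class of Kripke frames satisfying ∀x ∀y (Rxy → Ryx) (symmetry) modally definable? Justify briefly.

The condition is symmetry. A defining modal formula is p → □◇p.
Suppose p→□◇p is valid. Take Rxy and set V(p)={x}. Then p at x, so □◇p at x, so ◇p at y, so some z with Ryz has p; z=x, i.e. Ryx.

Yes — defined by p → □◇p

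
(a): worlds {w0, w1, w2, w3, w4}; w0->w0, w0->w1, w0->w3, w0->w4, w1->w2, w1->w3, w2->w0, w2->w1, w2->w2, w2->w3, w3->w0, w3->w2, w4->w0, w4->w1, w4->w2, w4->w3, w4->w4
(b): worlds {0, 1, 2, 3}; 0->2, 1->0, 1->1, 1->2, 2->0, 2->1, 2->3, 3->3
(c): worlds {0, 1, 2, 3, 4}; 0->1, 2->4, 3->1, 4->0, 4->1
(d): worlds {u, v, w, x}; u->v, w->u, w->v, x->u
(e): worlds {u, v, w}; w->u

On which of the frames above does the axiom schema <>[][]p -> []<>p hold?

(a)

Frame correspondent (Sahlqvist): forall x forall y forall z ((xRy & xRz) -> exists w (y R^2 w & zRw)) — i.e. a generalized confluence (Geach) condition.
(a): holds.
(b): fails — 1R0, 1R0 but no w with 0R²w and 0Rw.
(c): fails — 0R1, 0R1 but no w with 1R²w and 1Rw.
(d): fails — uRv, uRv but no t with vR²t and vRt.
(e): fails — wRu, wRu but no t with uR²t and uRt.
Valid on: (a).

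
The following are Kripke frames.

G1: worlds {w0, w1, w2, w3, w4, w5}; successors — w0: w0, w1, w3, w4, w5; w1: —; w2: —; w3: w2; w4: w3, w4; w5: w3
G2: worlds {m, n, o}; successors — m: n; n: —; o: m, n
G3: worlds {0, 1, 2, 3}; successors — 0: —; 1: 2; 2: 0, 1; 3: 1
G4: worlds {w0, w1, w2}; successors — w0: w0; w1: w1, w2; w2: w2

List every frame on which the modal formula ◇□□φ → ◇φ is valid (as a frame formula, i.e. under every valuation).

G4

Frame correspondent (Sahlqvist): ∀x ∀y (xRy → ∃w (yR²w ∧ xRw)) — i.e. a generalized confluence (Geach) condition.
G1: fails — w0Rw1 but no w with w1R²w and w0Rw.
G2: fails — mRn but no w with nR²w and mRw.
G3: fails — 2R0 but no w with 0R²w and 2Rw.
G4: ✓.
Valid on: G4.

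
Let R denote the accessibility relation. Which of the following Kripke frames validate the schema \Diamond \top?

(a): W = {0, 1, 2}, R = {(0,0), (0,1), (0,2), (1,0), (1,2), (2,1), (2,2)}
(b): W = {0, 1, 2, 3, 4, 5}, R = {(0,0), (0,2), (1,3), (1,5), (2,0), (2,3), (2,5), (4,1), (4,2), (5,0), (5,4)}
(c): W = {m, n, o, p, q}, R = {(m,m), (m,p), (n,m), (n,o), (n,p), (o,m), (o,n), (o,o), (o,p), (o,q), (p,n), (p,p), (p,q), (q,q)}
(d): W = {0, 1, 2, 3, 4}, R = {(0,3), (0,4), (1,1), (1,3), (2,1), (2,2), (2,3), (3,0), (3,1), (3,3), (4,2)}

(a), (c), (d)

This is the axiom for seriality; its first-order frame correspondent is \forall x \exists y Rxy.
(a): satisfies the condition.
(b): fails — world 3 has no successor.
(c): satisfies the condition.
(d): satisfies the condition.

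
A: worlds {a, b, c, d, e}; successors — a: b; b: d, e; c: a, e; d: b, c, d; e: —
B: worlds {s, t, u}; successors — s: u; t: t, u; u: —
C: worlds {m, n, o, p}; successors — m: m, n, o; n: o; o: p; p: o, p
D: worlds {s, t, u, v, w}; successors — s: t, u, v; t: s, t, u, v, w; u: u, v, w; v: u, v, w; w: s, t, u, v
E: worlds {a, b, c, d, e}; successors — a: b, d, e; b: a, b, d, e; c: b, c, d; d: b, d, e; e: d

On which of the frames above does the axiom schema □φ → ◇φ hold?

Frame correspondent (Sahlqvist): ∀x ∃y Rxy — i.e. seriality.
A: fails — world e has no successor.
B: fails — world u has no successor.
C: condition met.
D: condition met.
E: condition met.
Valid on: C, D, E.

C, D, E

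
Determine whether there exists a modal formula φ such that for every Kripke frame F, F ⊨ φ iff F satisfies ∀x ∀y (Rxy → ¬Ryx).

Modal frame validity is preserved under surjective bounded morphisms.
The 3-cycle (worlds s,t,u with s→t→u→s) is asymmetric. Mapping every world to a single reflexive point • is a surjective bounded morphism, and the reflexive point is not asymmetric (R•• but asymmetry requires ¬R••).
So no modal formula (or set of formulas) defines exactly the asymmetric frames.

No — not modally definable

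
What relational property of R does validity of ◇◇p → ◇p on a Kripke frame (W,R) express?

transitivity: ∀x ∀y ∀z (Rxy ∧ Ryz → Rxz)

Equivalently (dual form): □p → □□p.
Suppose □p→□□p is valid. Take Rxy, Ryz and set V(p)={w : Rxw}. Then □p at x, so □□p at x, so □p at y, so p at z, i.e. Rxz.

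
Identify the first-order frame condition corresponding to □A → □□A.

Transitivity

Suppose □A→□□A is valid. Take Rxy, Ryz and set V(A)={w : Rxw}. Then □A at x, so □□A at x, so □A at y, so A at z, i.e. Rxz.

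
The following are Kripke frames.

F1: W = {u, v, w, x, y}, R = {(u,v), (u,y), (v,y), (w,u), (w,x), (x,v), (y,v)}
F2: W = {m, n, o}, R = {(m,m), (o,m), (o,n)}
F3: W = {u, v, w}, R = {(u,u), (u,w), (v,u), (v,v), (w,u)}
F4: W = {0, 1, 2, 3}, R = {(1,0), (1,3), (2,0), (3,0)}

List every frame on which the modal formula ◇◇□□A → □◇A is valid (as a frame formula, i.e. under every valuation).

This is the axiom for a generalized confluence (Geach) condition; its first-order frame correspondent is ∀x ∀y ∀z ((xR²y ∧ xRz) → ∃w (yR²w ∧ zRw)).
F1: fails — uR²v, uRv but no t with vR²t and vRt.
F2: fails — oR²m, oRn but no w with mR²w and nRw.
F3: ✓.
F4: fails — 1R²0, 1R0 but no w with 0R²w and 0Rw.
Valid on: F3.

F3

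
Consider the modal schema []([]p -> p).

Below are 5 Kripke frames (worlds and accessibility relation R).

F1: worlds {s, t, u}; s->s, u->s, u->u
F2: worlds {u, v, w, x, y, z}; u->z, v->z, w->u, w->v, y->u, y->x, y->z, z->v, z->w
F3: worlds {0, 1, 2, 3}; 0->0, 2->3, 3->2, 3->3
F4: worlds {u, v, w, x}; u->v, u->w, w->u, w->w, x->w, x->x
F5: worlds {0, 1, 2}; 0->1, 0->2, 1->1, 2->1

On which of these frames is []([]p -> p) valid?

F1

Frame correspondent (Sahlqvist): forall x forall y (Rxy -> Ryy) — i.e. shift-reflexivity.
F1: ✓.
F2: fails — Ruz but not Rzz.
F3: fails — R32 but not R22.
F4: fails — Ruv but not Rvv.
F5: fails — R02 but not R22.
Valid on: F1.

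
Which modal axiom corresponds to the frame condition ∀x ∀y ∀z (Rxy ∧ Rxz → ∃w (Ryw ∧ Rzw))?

A defining formula is ◇□s → □◇s (the .2 axiom).
Suppose ◇□s→□◇s is valid. Take Rxy, Rxz and set V(s)={w : Ryw}. Then □s at y so ◇□s at x, so □◇s at x, so ◇s at z, giving w with Rzw and Ryw.

◇□s → □◇s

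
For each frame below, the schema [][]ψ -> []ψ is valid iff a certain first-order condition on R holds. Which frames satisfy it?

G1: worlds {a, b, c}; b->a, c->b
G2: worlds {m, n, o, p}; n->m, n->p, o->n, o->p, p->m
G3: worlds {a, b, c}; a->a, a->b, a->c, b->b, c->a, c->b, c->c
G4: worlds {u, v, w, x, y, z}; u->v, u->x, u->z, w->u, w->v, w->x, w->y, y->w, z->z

The schema corresponds to density: forall x forall y (Rxy -> exists z (Rxz & Rzy)).
G1: fails — Rba but no z with Rbz and Rza.
G2: fails — Ron but no z with Roz and Rzn.
G3: ✓.
G4: fails — Ruv but no t with Rut and Rtv.

G3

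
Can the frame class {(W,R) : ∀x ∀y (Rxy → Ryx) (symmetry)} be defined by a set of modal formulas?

Yes: it is symmetry, defined by the B schema q → □◇q.
Suppose q→□◇q is valid. Take Rxy and set V(q)={x}. Then q at x, so □◇q at x, so ◇q at y, so some z with Ryz has q; z=x, i.e. Ryx.

Yes, by q → □◇q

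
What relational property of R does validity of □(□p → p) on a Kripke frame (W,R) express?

Suppose □(□p→p) is valid. Take Rxy and set V(p)={w : Ryw}. Then at y, □p holds; since □(□p→p) at x, □p→p at y, so p at y, i.e. Ryy.
The converse is a direct semantic check.
So the correspondent is shift-reflexivity.

shift-reflexivity: ∀x ∀y (Rxy → Ryy)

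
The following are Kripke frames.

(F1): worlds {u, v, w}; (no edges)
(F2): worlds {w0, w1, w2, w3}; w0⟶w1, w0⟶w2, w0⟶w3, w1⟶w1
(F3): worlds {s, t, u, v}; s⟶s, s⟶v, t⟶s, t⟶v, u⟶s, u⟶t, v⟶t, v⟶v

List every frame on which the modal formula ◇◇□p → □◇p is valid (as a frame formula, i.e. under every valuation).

Frame correspondent (Sahlqvist): ∀x ∀y ∀z ((xR²y ∧ xRz) → ∃w (yRw ∧ zRw)) — i.e. a generalized confluence (Geach) condition.
(F1): ✓.
(F2): fails — w0R²w1, w0Rw2 but no w with w1Rw and w2Rw.
(F3): ✓.
Valid on: (F1), (F3).

(F1), (F3)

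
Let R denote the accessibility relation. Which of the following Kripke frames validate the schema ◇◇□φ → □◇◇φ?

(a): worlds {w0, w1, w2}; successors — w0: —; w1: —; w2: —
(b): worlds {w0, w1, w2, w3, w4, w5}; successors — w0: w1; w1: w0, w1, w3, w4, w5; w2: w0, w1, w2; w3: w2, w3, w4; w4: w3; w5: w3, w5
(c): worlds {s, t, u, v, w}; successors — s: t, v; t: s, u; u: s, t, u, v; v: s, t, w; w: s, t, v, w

This is the axiom for a generalized confluence (Geach) condition; its first-order frame correspondent is ∀x ∀y ∀z ((xR²y ∧ xRz) → ∃w (yRw ∧ zR²w)).
(a): satisfies the condition.
(b): fails — w1R²w0, w1Rw4 but no w with w0Rw and w4R²w.
(c): satisfies the condition.
Valid on: (a), (c).

(a), (c)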